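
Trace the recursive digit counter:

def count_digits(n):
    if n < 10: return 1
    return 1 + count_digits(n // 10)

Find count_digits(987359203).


count_digits(987359203) = 1 + count_digits(98735920)
count_digits(98735920) = 1 + count_digits(9873592)
count_digits(9873592) = 1 + count_digits(987359)
count_digits(987359) = 1 + count_digits(98735)
count_digits(98735) = 1 + count_digits(9873)
count_digits(9873) = 1 + count_digits(987)
count_digits(987) = 1 + count_digits(98)
count_digits(98) = 1 + count_digits(9)
count_digits(9) = 1  (base case: 9 < 10)
Unwinding: 1 + 1 + 1 + 1 + 1 + 1 + 1 + 1 + 1 = 9

9


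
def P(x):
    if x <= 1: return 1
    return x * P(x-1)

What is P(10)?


P(10)
= 10 * P(9)
= 10 * 9 * P(8)
= 10 * 9 * 8 * P(7)
= 10 * 9 * 8 * 7 * P(6)
= 10 * 9 * 8 * 7 * 6 * P(5)
= 10 * 9 * 8 * 7 * 6 * 5 * P(4)
= 10 * 9 * 8 * 7 * 6 * 5 * 4 * P(3)
= 10 * 9 * 8 * 7 * 6 * 5 * 4 * 3 * P(2)
= 10 * 9 * 8 * 7 * 6 * 5 * 4 * 3 * 2 * P(1)
= 10 * 9 * 8 * 7 * 6 * 5 * 4 * 3 * 2 * 1
= 3628800

3628800


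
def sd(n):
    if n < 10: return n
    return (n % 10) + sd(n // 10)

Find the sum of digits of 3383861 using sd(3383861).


sd(3383861) = 1 + sd(338386)
sd(338386) = 6 + sd(33838)
sd(33838) = 8 + sd(3383)
sd(3383) = 3 + sd(338)
sd(338) = 8 + sd(33)
sd(33) = 3 + sd(3)
sd(3) = 3  (base case)
Total: 1 + 6 + 8 + 3 + 8 + 3 + 3 = 32

32


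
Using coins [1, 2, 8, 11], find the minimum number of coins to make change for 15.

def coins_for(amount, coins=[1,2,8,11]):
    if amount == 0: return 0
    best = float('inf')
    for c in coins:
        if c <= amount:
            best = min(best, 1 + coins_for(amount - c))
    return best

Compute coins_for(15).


Building up with DP:
coins_for(0) = 0
coins_for(1) = min(1+coins_for(0)=1+0=1) = 1
coins_for(2) = min(1+coins_for(1)=1+1=2, 1+coins_for(0)=1+0=1) = 1
coins_for(3) = min(1+coins_for(2)=1+1=2, 1+coins_for(1)=1+1=2) = 2
coins_for(4) = min(1+coins_for(3)=1+2=3, 1+coins_for(2)=1+1=2) = 2
coins_for(5) = min(1+coins_for(4)=1+2=3, 1+coins_for(3)=1+2=3) = 3
coins_for(6) = min(1+coins_for(5)=1+3=4, 1+coins_for(4)=1+2=3) = 3
coins_for(7) = min(1+coins_for(6)=1+3=4, 1+coins_for(5)=1+3=4) = 4
coins_for(8) = min(1+coins_for(7)=1+4=5, 1+coins_for(6)=1+3=4, 1+coins_for(0)=1+0=1) = 1
coins_for(9) = min(1+coins_for(8)=1+1=2, 1+coins_for(7)=1+4=5, 1+coins_for(1)=1+1=2) = 2
coins_for(10) = min(1+coins_for(9)=1+2=3, 1+coins_for(8)=1+1=2, 1+coins_for(2)=1+1=2) = 2
coins_for(11) = min(1+coins_for(10)=1+2=3, 1+coins_for(9)=1+2=3, 1+coins_for(3)=1+2=3, 1+coins_for(0)=1+0=1) = 1
coins_for(12) = min(1+coins_for(11)=1+1=2, 1+coins_for(10)=1+2=3, 1+coins_for(4)=1+2=3, 1+coins_for(1)=1+1=2) = 2
coins_for(13) = min(1+coins_for(12)=1+2=3, 1+coins_for(11)=1+1=2, 1+coins_for(5)=1+3=4, 1+coins_for(2)=1+1=2) = 2
coins_for(14) = min(1+coins_for(13)=1+2=3, 1+coins_for(12)=1+2=3, 1+coins_for(6)=1+3=4, 1+coins_for(3)=1+2=3) = 3
coins_for(15) = min(1+coins_for(14)=1+3=4, 1+coins_for(13)=1+2=3, 1+coins_for(7)=1+4=5, 1+coins_for(4)=1+2=3) = 3

3


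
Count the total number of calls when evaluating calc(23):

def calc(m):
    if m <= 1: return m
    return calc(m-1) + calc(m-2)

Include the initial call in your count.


Let C(n) = total calls for calc(n)
C(0) = 1, C(1) = 1
C(2) = 1 + C(1) + C(0) = 1 + 1 + 1 = 3
C(3) = 1 + C(2) + C(1) = 1 + 3 + 1 = 5
C(4) = 1 + C(3) + C(2) = 1 + 5 + 3 = 9
C(5) = 1 + C(4) + C(3) = 1 + 9 + 5 = 15
C(6) = 1 + C(5) + C(4) = 1 + 15 + 9 = 25
C(7) = 1 + C(6) + C(5) = 1 + 25 + 15 = 41
C(8) = 1 + C(7) + C(6) = 1 + 41 + 25 = 67
C(9) = 1 + C(8) + C(7) = 1 + 67 + 41 = 109
C(10) = 1 + C(9) + C(8) = 1 + 109 + 67 = 177
C(11) = 1 + C(10) + C(9) = 1 + 177 + 109 = 287
C(12) = 1 + C(11) + C(10) = 1 + 287 + 177 = 465
C(13) = 1 + C(12) + C(11) = 1 + 465 + 287 = 753
C(14) = 1 + C(13) + C(12) = 1 + 753 + 465 = 1219
C(15) = 1 + C(14) + C(13) = 1 + 1219 + 753 = 1973
C(16) = 1 + C(15) + C(14) = 1 + 1973 + 1219 = 3193
C(17) = 1 + C(16) + C(15) = 1 + 3193 + 1973 = 5167
C(18) = 1 + C(17) + C(16) = 1 + 5167 + 3193 = 8361
C(19) = 1 + C(18) + C(17) = 1 + 8361 + 5167 = 13529
C(20) = 1 + C(19) + C(18) = 1 + 13529 + 8361 = 21891
C(21) = 1 + C(20) + C(19) = 1 + 21891 + 13529 = 35421
C(22) = 1 + C(21) + C(20) = 1 + 35421 + 21891 = 57313
C(23) = 1 + C(22) + C(21) = 1 + 57313 + 35421 = 92735

92735


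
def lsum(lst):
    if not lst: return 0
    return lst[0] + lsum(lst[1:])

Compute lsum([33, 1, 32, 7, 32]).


lsum([33, 1, 32, 7, 32]) = 33 + lsum([1, 32, 7, 32])
lsum([1, 32, 7, 32]) = 1 + lsum([32, 7, 32])
lsum([32, 7, 32]) = 32 + lsum([7, 32])
lsum([7, 32]) = 7 + lsum([32])
lsum([32]) = 32 + lsum([])
lsum([]) = 0  (base case)
Total: 33 + 1 + 32 + 7 + 32 + 0 = 105

105


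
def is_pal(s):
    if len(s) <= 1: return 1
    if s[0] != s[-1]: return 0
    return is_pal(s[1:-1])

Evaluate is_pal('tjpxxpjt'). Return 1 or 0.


is_pal('tjpxxpjt'): s[0]='t' == s[-1]='t' -> check is_pal('jpxxpj')
is_pal('jpxxpj'): s[0]='j' == s[-1]='j' -> check is_pal('pxxp')
is_pal('pxxp'): s[0]='p' == s[-1]='p' -> check is_pal('xx')
is_pal('xx'): s[0]='x' == s[-1]='x' -> check is_pal('')
is_pal(''): len <= 1 -> return 1  (base case)
Result: 1 (palindrome)

1


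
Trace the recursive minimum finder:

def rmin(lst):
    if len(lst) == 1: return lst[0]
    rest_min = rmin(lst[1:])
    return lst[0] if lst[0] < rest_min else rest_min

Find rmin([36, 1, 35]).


rmin([36, 1, 35]): compare 36 with rmin([1, 35])
rmin([1, 35]): compare 1 with rmin([35])
rmin([35]) = 35  (base case)
Compare 1 with 35 -> 1
Compare 36 with 1 -> 1

1


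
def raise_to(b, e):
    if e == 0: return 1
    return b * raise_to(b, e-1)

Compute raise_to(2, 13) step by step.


raise_to(2, 13)
= 2 * raise_to(2, 12)
= 2 * 2 * raise_to(2, 11)
= 2 * 2 * 2 * raise_to(2, 10)
= 2 * 2 * 2 * 2 * raise_to(2, 9)
= 2 * 2 * 2 * 2 * 2 * raise_to(2, 8)
= 2 * 2 * 2 * 2 * 2 * 2 * raise_to(2, 7)
= 2 * 2 * 2 * 2 * 2 * 2 * 2 * raise_to(2, 6)
= 2 * 2 * 2 * 2 * 2 * 2 * 2 * 2 * raise_to(2, 5)
= 2 * 2 * 2 * 2 * 2 * 2 * 2 * 2 * 2 * raise_to(2, 4)
= 2 * 2 * 2 * 2 * 2 * 2 * 2 * 2 * 2 * 2 * raise_to(2, 3)
= 2 * 2 * 2 * 2 * 2 * 2 * 2 * 2 * 2 * 2 * 2 * raise_to(2, 2)
= 2 * 2 * 2 * 2 * 2 * 2 * 2 * 2 * 2 * 2 * 2 * 2 * raise_to(2, 1)
= 2 * 2 * 2 * 2 * 2 * 2 * 2 * 2 * 2 * 2 * 2 * 2 * 2 * raise_to(2, 0)
= 2 * 2 * 2 * 2 * 2 * 2 * 2 * 2 * 2 * 2 * 2 * 2 * 2 * 1
= 8192

8192


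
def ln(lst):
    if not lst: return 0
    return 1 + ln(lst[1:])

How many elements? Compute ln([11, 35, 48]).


ln([11, 35, 48]) = 1 + ln([35, 48])
ln([35, 48]) = 1 + ln([48])
ln([48]) = 1 + ln([])
ln([]) = 0  (base case)
Unwinding: 1 + 1 + 1 + 0 = 3

3


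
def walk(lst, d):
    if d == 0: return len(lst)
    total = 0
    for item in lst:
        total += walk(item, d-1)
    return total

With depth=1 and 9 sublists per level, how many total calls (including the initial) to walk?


At depth 0 (root): 1 call
At depth 1: each of 1 parents calls walk on 9 children = 9 calls
Total: 1 + 9 = 10

10


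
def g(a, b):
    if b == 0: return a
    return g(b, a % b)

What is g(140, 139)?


g(140, 139) = g(139, 1)
g(139, 1) = g(1, 0)
g(1, 0) = 1  (base case)

1


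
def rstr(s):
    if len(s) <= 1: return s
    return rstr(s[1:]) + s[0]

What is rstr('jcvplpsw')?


rstr('jcvplpsw') = rstr('cvplpsw') + 'j'
rstr('cvplpsw') = rstr('vplpsw') + 'c'
rstr('vplpsw') = rstr('plpsw') + 'v'
rstr('plpsw') = rstr('lpsw') + 'p'
rstr('lpsw') = rstr('psw') + 'l'
rstr('psw') = rstr('sw') + 'p'
rstr('sw') = rstr('w') + 's'
rstr('w') = 'w'  (base case)
Concatenating: 'w' + 's' + 'p' + 'l' + 'p' + 'v' + 'c' + 'j' = 'wsplpvcj'

wsplpvcj


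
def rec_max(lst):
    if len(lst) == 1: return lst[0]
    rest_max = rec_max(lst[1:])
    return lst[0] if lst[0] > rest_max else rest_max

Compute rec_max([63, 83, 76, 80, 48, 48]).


rec_max([63, 83, 76, 80, 48, 48]): compare 63 with rec_max([83, 76, 80, 48, 48])
rec_max([83, 76, 80, 48, 48]): compare 83 with rec_max([76, 80, 48, 48])
rec_max([76, 80, 48, 48]): compare 76 with rec_max([80, 48, 48])
rec_max([80, 48, 48]): compare 80 with rec_max([48, 48])
rec_max([48, 48]): compare 48 with rec_max([48])
rec_max([48]) = 48  (base case)
Compare 48 with 48 -> 48
Compare 80 with 48 -> 80
Compare 76 with 80 -> 80
Compare 83 with 80 -> 83
Compare 63 with 83 -> 83

83


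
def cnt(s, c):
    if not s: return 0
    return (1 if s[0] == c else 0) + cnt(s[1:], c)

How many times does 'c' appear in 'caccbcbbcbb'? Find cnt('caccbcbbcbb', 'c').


s[0]='c' == 'c' -> 1
s[0]='a' != 'c' -> 0
s[0]='c' == 'c' -> 1
s[0]='c' == 'c' -> 1
s[0]='b' != 'c' -> 0
s[0]='c' == 'c' -> 1
s[0]='b' != 'c' -> 0
s[0]='b' != 'c' -> 0
s[0]='c' == 'c' -> 1
s[0]='b' != 'c' -> 0
s[0]='b' != 'c' -> 0
Sum: 1 + 0 + 1 + 1 + 0 + 1 + 0 + 0 + 1 + 0 + 0 = 5

5


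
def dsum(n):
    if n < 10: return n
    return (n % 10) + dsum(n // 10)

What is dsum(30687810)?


dsum(30687810) = 0 + dsum(3068781)
dsum(3068781) = 1 + dsum(306878)
dsum(306878) = 8 + dsum(30687)
dsum(30687) = 7 + dsum(3068)
dsum(3068) = 8 + dsum(306)
dsum(306) = 6 + dsum(30)
dsum(30) = 0 + dsum(3)
dsum(3) = 3  (base case)
Total: 0 + 1 + 8 + 7 + 8 + 6 + 0 + 3 = 33

33


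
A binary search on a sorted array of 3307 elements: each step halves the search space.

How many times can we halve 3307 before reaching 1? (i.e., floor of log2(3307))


3307 / 2 = 1653
1653 / 2 = 826
826 / 2 = 413
413 / 2 = 206
206 / 2 = 103
103 / 2 = 51
51 / 2 = 25
25 / 2 = 12
12 / 2 = 6
6 / 2 = 3
3 / 2 = 1
Reached 1 after 11 halvings

11


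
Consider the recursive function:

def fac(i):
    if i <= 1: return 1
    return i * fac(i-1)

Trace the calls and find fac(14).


fac(14)
= 14 * fac(13)
= 14 * 13 * fac(12)
= 14 * 13 * 12 * fac(11)
= 14 * 13 * 12 * 11 * fac(10)
= 14 * 13 * 12 * 11 * 10 * fac(9)
= 14 * 13 * 12 * 11 * 10 * 9 * fac(8)
= 14 * 13 * 12 * 11 * 10 * 9 * 8 * fac(7)
= 14 * 13 * 12 * 11 * 10 * 9 * 8 * 7 * fac(6)
= 14 * 13 * 12 * 11 * 10 * 9 * 8 * 7 * 6 * fac(5)
= 14 * 13 * 12 * 11 * 10 * 9 * 8 * 7 * 6 * 5 * fac(4)
= 14 * 13 * 12 * 11 * 10 * 9 * 8 * 7 * 6 * 5 * 4 * fac(3)
= 14 * 13 * 12 * 11 * 10 * 9 * 8 * 7 * 6 * 5 * 4 * 3 * fac(2)
= 14 * 13 * 12 * 11 * 10 * 9 * 8 * 7 * 6 * 5 * 4 * 3 * 2 * fac(1)
= 14 * 13 * 12 * 11 * 10 * 9 * 8 * 7 * 6 * 5 * 4 * 3 * 2 * 1
= 87178291200

87178291200


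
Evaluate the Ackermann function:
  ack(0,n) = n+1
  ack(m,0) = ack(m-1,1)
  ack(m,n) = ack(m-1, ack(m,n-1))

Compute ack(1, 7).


ack(1, 7) = ack(0, ack(1, 6))
  ack(1, 6) = ack(0, ack(1, 5))
    ack(1, 5) = ack(0, ack(1, 4))
      ack(1, 4) = ack(0, ack(1, 3))
        ack(1, 3) = ack(0, ack(1, 2))
          ack(1, 2) = ack(0, ack(1, 1))
          ack(1, 1) = ack(0, ack(1, 0))
          ack(1, 0) = ack(0, 1)
          ack(0, 1) = 2
            = ack(0, 2)
          ack(0, 2) = 3
            = ack(0, 3)
          ack(0, 3) = 4
          = ack(0, 4)
          ack(0, 4) = 5
        = ack(0, 5)
        ack(0, 5) = 6
      = ack(0, 6)
      ack(0, 6) = 7
    = ack(0, 7)
    ack(0, 7) = 8
  = ack(0, 8)
  ack(0, 8) = 9
Result: ack(1, 7) = 9

9


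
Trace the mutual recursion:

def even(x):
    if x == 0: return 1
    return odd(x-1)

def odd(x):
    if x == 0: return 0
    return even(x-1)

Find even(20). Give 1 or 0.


even(20) = odd(19)
odd(19) = even(18)
even(18) = odd(17)
odd(17) = even(16)
even(16) = odd(15)
odd(15) = even(14)
even(14) = odd(13)
odd(13) = even(12)
even(12) = odd(11)
odd(11) = even(10)
even(10) = odd(9)
odd(9) = even(8)
even(8) = odd(7)
odd(7) = even(6)
even(6) = odd(5)
odd(5) = even(4)
even(4) = odd(3)
odd(3) = even(2)
even(2) = odd(1)
odd(1) = even(0)
even(0) = 1  (base case)
Result: 1

1


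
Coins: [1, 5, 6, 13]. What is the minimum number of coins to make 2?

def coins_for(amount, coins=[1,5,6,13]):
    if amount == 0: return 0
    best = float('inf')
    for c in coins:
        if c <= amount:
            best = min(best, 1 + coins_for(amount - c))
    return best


Building up with DP:
coins_for(0) = 0
coins_for(1) = min(1+coins_for(0)=1+0=1) = 1
coins_for(2) = min(1+coins_for(1)=1+1=2) = 2

2


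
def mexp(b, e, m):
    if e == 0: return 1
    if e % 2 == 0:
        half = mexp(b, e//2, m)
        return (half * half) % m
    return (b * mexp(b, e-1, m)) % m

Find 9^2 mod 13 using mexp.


mexp(9, 2, 13): e is even, compute mexp(9, 1, 13)
  mexp(9, 1, 13): e is odd, compute mexp(9, 0, 13)
    mexp(9, 0, 13) = 1
  (9 * 1) % 13 = 9
half=9, (9*9) % 13 = 3

3


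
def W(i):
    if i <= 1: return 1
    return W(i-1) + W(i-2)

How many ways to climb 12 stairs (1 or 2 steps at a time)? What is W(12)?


Building up from base cases:
W(0) = 1
W(1) = 1
W(2) = W(1) + W(0) = 1 + 1 = 2
W(3) = W(2) + W(1) = 2 + 1 = 3
W(4) = W(3) + W(2) = 3 + 2 = 5
W(5) = W(4) + W(3) = 5 + 3 = 8
W(6) = W(5) + W(4) = 8 + 5 = 13
W(7) = W(6) + W(5) = 13 + 8 = 21
W(8) = W(7) + W(6) = 21 + 13 = 34
W(9) = W(8) + W(7) = 34 + 21 = 55
W(10) = W(9) + W(8) = 55 + 34 = 89
W(11) = W(10) + W(9) = 89 + 55 = 144
W(12) = W(11) + W(10) = 144 + 89 = 233

233


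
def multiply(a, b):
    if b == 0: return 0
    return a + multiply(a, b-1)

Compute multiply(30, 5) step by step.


multiply(30, 5) = 30 + multiply(30, 4)
multiply(30, 4) = 30 + multiply(30, 3)
multiply(30, 3) = 30 + multiply(30, 2)
multiply(30, 2) = 30 + multiply(30, 1)
multiply(30, 1) = 30 + multiply(30, 0)
multiply(30, 0) = 0  (base case)
Total: 30 + 30 + 30 + 30 + 30 + 0 = 150

150


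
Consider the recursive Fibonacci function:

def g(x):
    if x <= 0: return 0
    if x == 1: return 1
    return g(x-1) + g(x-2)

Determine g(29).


Computing g(29) bottom-up:
g(0) = 0
g(1) = 1
g(2) = g(1) + g(0) = 1 + 0 = 1
g(3) = g(2) + g(1) = 1 + 1 = 2
g(4) = g(3) + g(2) = 2 + 1 = 3
g(5) = g(4) + g(3) = 3 + 2 = 5
g(6) = g(5) + g(4) = 5 + 3 = 8
g(7) = g(6) + g(5) = 8 + 5 = 13
g(8) = g(7) + g(6) = 13 + 8 = 21
g(9) = g(8) + g(7) = 21 + 13 = 34
g(10) = g(9) + g(8) = 34 + 21 = 55
g(11) = g(10) + g(9) = 55 + 34 = 89
g(12) = g(11) + g(10) = 89 + 55 = 144
g(13) = g(12) + g(11) = 144 + 89 = 233
g(14) = g(13) + g(12) = 233 + 144 = 377
g(15) = g(14) + g(13) = 377 + 233 = 610
g(16) = g(15) + g(14) = 610 + 377 = 987
g(17) = g(16) + g(15) = 987 + 610 = 1597
g(18) = g(17) + g(16) = 1597 + 987 = 2584
g(19) = g(18) + g(17) = 2584 + 1597 = 4181
g(20) = g(19) + g(18) = 4181 + 2584 = 6765
g(21) = g(20) + g(19) = 6765 + 4181 = 10946
g(22) = g(21) + g(20) = 10946 + 6765 = 17711
g(23) = g(22) + g(21) = 17711 + 10946 = 28657
g(24) = g(23) + g(22) = 28657 + 17711 = 46368
g(25) = g(24) + g(23) = 46368 + 28657 = 75025
g(26) = g(25) + g(24) = 75025 + 46368 = 121393
g(27) = g(26) + g(25) = 121393 + 75025 = 196418
g(28) = g(27) + g(26) = 196418 + 121393 = 317811
g(29) = g(28) + g(27) = 317811 + 196418 = 514229

514229


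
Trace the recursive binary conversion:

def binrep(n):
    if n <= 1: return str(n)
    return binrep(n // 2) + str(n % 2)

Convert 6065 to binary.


binrep(6065) = binrep(3032) + '1'
binrep(3032) = binrep(1516) + '0'
binrep(1516) = binrep(758) + '0'
binrep(758) = binrep(379) + '0'
binrep(379) = binrep(189) + '1'
binrep(189) = binrep(94) + '1'
binrep(94) = binrep(47) + '0'
binrep(47) = binrep(23) + '1'
binrep(23) = binrep(11) + '1'
binrep(11) = binrep(5) + '1'
binrep(5) = binrep(2) + '1'
binrep(2) = binrep(1) + '0'
binrep(1) = '1'  (base case)
Concatenating: '1' + '0' + '1' + '1' + '1' + '1' + '0' + '1' + '1' + '0' + '0' + '0' + '1' = '1011110110001'

1011110110001


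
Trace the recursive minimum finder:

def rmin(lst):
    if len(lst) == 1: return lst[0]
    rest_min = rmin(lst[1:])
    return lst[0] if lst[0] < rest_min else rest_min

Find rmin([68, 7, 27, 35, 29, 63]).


rmin([68, 7, 27, 35, 29, 63]): compare 68 with rmin([7, 27, 35, 29, 63])
rmin([7, 27, 35, 29, 63]): compare 7 with rmin([27, 35, 29, 63])
rmin([27, 35, 29, 63]): compare 27 with rmin([35, 29, 63])
rmin([35, 29, 63]): compare 35 with rmin([29, 63])
rmin([29, 63]): compare 29 with rmin([63])
rmin([63]) = 63  (base case)
Compare 29 with 63 -> 29
Compare 35 with 29 -> 29
Compare 27 with 29 -> 27
Compare 7 with 27 -> 7
Compare 68 with 7 -> 7

7


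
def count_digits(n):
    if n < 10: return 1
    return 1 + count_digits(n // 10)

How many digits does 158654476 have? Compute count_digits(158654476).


count_digits(158654476) = 1 + count_digits(15865447)
count_digits(15865447) = 1 + count_digits(1586544)
count_digits(1586544) = 1 + count_digits(158654)
count_digits(158654) = 1 + count_digits(15865)
count_digits(15865) = 1 + count_digits(1586)
count_digits(1586) = 1 + count_digits(158)
count_digits(158) = 1 + count_digits(15)
count_digits(15) = 1 + count_digits(1)
count_digits(1) = 1  (base case: 1 < 10)
Unwinding: 1 + 1 + 1 + 1 + 1 + 1 + 1 + 1 + 1 = 9

9


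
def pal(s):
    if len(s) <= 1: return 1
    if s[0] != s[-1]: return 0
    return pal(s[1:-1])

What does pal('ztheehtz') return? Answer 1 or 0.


pal('ztheehtz'): s[0]='z' == s[-1]='z' -> check pal('theeht')
pal('theeht'): s[0]='t' == s[-1]='t' -> check pal('heeh')
pal('heeh'): s[0]='h' == s[-1]='h' -> check pal('ee')
pal('ee'): s[0]='e' == s[-1]='e' -> check pal('')
pal(''): len <= 1 -> return 1  (base case)
Result: 1 (palindrome)

1


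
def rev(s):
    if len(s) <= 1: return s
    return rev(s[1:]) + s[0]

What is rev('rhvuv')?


rev('rhvuv') = rev('hvuv') + 'r'
rev('hvuv') = rev('vuv') + 'h'
rev('vuv') = rev('uv') + 'v'
rev('uv') = rev('v') + 'u'
rev('v') = 'v'  (base case)
Concatenating: 'v' + 'u' + 'v' + 'h' + 'r' = 'vuvhr'

vuvhr


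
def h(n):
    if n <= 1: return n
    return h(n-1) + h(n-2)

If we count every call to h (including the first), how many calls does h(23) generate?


Let C(n) = total calls for h(n)
C(0) = 1, C(1) = 1
C(2) = 1 + C(1) + C(0) = 1 + 1 + 1 = 3
C(3) = 1 + C(2) + C(1) = 1 + 3 + 1 = 5
C(4) = 1 + C(3) + C(2) = 1 + 5 + 3 = 9
C(5) = 1 + C(4) + C(3) = 1 + 9 + 5 = 15
C(6) = 1 + C(5) + C(4) = 1 + 15 + 9 = 25
C(7) = 1 + C(6) + C(5) = 1 + 25 + 15 = 41
C(8) = 1 + C(7) + C(6) = 1 + 41 + 25 = 67
C(9) = 1 + C(8) + C(7) = 1 + 67 + 41 = 109
C(10) = 1 + C(9) + C(8) = 1 + 109 + 67 = 177
C(11) = 1 + C(10) + C(9) = 1 + 177 + 109 = 287
C(12) = 1 + C(11) + C(10) = 1 + 287 + 177 = 465
C(13) = 1 + C(12) + C(11) = 1 + 465 + 287 = 753
C(14) = 1 + C(13) + C(12) = 1 + 753 + 465 = 1219
C(15) = 1 + C(14) + C(13) = 1 + 1219 + 753 = 1973
C(16) = 1 + C(15) + C(14) = 1 + 1973 + 1219 = 3193
C(17) = 1 + C(16) + C(15) = 1 + 3193 + 1973 = 5167
C(18) = 1 + C(17) + C(16) = 1 + 5167 + 3193 = 8361
C(19) = 1 + C(18) + C(17) = 1 + 8361 + 5167 = 13529
C(20) = 1 + C(19) + C(18) = 1 + 13529 + 8361 = 21891
C(21) = 1 + C(20) + C(19) = 1 + 21891 + 13529 = 35421
C(22) = 1 + C(21) + C(20) = 1 + 35421 + 21891 = 57313
C(23) = 1 + C(22) + C(21) = 1 + 57313 + 35421 = 92735

92735


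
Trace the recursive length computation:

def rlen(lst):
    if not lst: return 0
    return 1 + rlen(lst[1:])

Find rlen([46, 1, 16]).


rlen([46, 1, 16]) = 1 + rlen([1, 16])
rlen([1, 16]) = 1 + rlen([16])
rlen([16]) = 1 + rlen([])
rlen([]) = 0  (base case)
Unwinding: 1 + 1 + 1 + 0 = 3

3


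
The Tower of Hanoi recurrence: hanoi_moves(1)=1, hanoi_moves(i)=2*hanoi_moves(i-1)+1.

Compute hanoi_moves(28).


hanoi_moves(28) = 2 * hanoi_moves(27) + 1
hanoi_moves(27) = 2 * hanoi_moves(26) + 1
hanoi_moves(26) = 2 * hanoi_moves(25) + 1
hanoi_moves(25) = 2 * hanoi_moves(24) + 1
hanoi_moves(24) = 2 * hanoi_moves(23) + 1
hanoi_moves(23) = 2 * hanoi_moves(22) + 1
hanoi_moves(22) = 2 * hanoi_moves(21) + 1
hanoi_moves(21) = 2 * hanoi_moves(20) + 1
hanoi_moves(20) = 2 * hanoi_moves(19) + 1
hanoi_moves(19) = 2 * hanoi_moves(18) + 1
hanoi_moves(18) = 2 * hanoi_moves(17) + 1
hanoi_moves(17) = 2 * hanoi_moves(16) + 1
hanoi_moves(16) = 2 * hanoi_moves(15) + 1
hanoi_moves(15) = 2 * hanoi_moves(14) + 1
hanoi_moves(14) = 2 * hanoi_moves(13) + 1
hanoi_moves(13) = 2 * hanoi_moves(12) + 1
hanoi_moves(12) = 2 * hanoi_moves(11) + 1
hanoi_moves(11) = 2 * hanoi_moves(10) + 1
hanoi_moves(10) = 2 * hanoi_moves(9) + 1
hanoi_moves(9) = 2 * hanoi_moves(8) + 1
hanoi_moves(8) = 2 * hanoi_moves(7) + 1
hanoi_moves(7) = 2 * hanoi_moves(6) + 1
hanoi_moves(6) = 2 * hanoi_moves(5) + 1
hanoi_moves(5) = 2 * hanoi_moves(4) + 1
hanoi_moves(4) = 2 * hanoi_moves(3) + 1
hanoi_moves(3) = 2 * hanoi_moves(2) + 1
hanoi_moves(2) = 2 * hanoi_moves(1) + 1
hanoi_moves(1) = 1  (base case)
hanoi_moves(2) = 2 * 1 + 1 = 3
hanoi_moves(3) = 2 * 3 + 1 = 7
hanoi_moves(4) = 2 * 7 + 1 = 15
hanoi_moves(5) = 2 * 15 + 1 = 31
hanoi_moves(6) = 2 * 31 + 1 = 63
hanoi_moves(7) = 2 * 63 + 1 = 127
hanoi_moves(8) = 2 * 127 + 1 = 255
hanoi_moves(9) = 2 * 255 + 1 = 511
hanoi_moves(10) = 2 * 511 + 1 = 1023
hanoi_moves(11) = 2 * 1023 + 1 = 2047
hanoi_moves(12) = 2 * 2047 + 1 = 4095
hanoi_moves(13) = 2 * 4095 + 1 = 8191
hanoi_moves(14) = 2 * 8191 + 1 = 16383
hanoi_moves(15) = 2 * 16383 + 1 = 32767
hanoi_moves(16) = 2 * 32767 + 1 = 65535
hanoi_moves(17) = 2 * 65535 + 1 = 131071
hanoi_moves(18) = 2 * 131071 + 1 = 262143
hanoi_moves(19) = 2 * 262143 + 1 = 524287
hanoi_moves(20) = 2 * 524287 + 1 = 1048575
hanoi_moves(21) = 2 * 1048575 + 1 = 2097151
hanoi_moves(22) = 2 * 2097151 + 1 = 4194303
hanoi_moves(23) = 2 * 4194303 + 1 = 8388607
hanoi_moves(24) = 2 * 8388607 + 1 = 16777215
hanoi_moves(25) = 2 * 16777215 + 1 = 33554431
hanoi_moves(26) = 2 * 33554431 + 1 = 67108863
hanoi_moves(27) = 2 * 67108863 + 1 = 134217727
hanoi_moves(28) = 2 * 134217727 + 1 = 268435455

268435455


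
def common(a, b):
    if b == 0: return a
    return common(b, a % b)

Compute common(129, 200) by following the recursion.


common(129, 200) = common(200, 129)
common(200, 129) = common(129, 71)
common(129, 71) = common(71, 58)
common(71, 58) = common(58, 13)
common(58, 13) = common(13, 6)
common(13, 6) = common(6, 1)
common(6, 1) = common(1, 0)
common(1, 0) = 1  (base case)

1


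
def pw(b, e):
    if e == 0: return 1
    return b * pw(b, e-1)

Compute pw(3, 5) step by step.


pw(3, 5)
= 3 * pw(3, 4)
= 3 * 3 * pw(3, 3)
= 3 * 3 * 3 * pw(3, 2)
= 3 * 3 * 3 * 3 * pw(3, 1)
= 3 * 3 * 3 * 3 * 3 * pw(3, 0)
= 3 * 3 * 3 * 3 * 3 * 1
= 243

243


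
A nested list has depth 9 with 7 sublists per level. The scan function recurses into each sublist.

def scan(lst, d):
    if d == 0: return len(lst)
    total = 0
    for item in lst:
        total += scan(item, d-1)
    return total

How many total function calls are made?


At depth 0 (root): 1 call
At depth 1: each of 1 parents calls scan on 7 children = 7 calls
At depth 2: each of 7 parents calls scan on 7 children = 49 calls
At depth 3: each of 49 parents calls scan on 7 children = 343 calls
At depth 4: each of 343 parents calls scan on 7 children = 2401 calls
At depth 5: each of 2401 parents calls scan on 7 children = 16807 calls
At depth 6: each of 16807 parents calls scan on 7 children = 117649 calls
At depth 7: each of 117649 parents calls scan on 7 children = 823543 calls
At depth 8: each of 823543 parents calls scan on 7 children = 5764801 calls
At depth 9: each of 5764801 parents calls scan on 7 children = 40353607 calls
Total: 1 + 7 + 49 + 343 + 2401 + 16807 + 117649 + 823543 + 5764801 + 40353607 = 47079208

47079208


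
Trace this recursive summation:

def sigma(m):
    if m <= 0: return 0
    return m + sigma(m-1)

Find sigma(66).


sigma(66)
= 66 + 65 + 64 + 63 + 62 + 61 + 60 + 59 + 58 + 57 + 56 + 55 + 54 + 53 + 52 + 51 + 50 + 49 + 48 + 47 + 46 + 45 + 44 + 43 + 42 + 41 + 40 + 39 + 38 + 37 + 36 + 35 + 34 + 33 + 32 + 31 + 30 + 29 + 28 + 27 + 26 + 25 + 24 + 23 + 22 + 21 + 20 + 19 + 18 + 17 + 16 + 15 + 14 + 13 + 12 + 11 + 10 + 9 + 8 + 7 + 6 + 5 + 4 + 3 + 2 + 1 + sigma(0)
= 66 + 65 + 64 + 63 + 62 + 61 + 60 + 59 + 58 + 57 + 56 + 55 + 54 + 53 + 52 + 51 + 50 + 49 + 48 + 47 + 46 + 45 + 44 + 43 + 42 + 41 + 40 + 39 + 38 + 37 + 36 + 35 + 34 + 33 + 32 + 31 + 30 + 29 + 28 + 27 + 26 + 25 + 24 + 23 + 22 + 21 + 20 + 19 + 18 + 17 + 16 + 15 + 14 + 13 + 12 + 11 + 10 + 9 + 8 + 7 + 6 + 5 + 4 + 3 + 2 + 1 + 0
= 2211

2211


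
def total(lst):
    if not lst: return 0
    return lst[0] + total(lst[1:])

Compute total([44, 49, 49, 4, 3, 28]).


total([44, 49, 49, 4, 3, 28]) = 44 + total([49, 49, 4, 3, 28])
total([49, 49, 4, 3, 28]) = 49 + total([49, 4, 3, 28])
total([49, 4, 3, 28]) = 49 + total([4, 3, 28])
total([4, 3, 28]) = 4 + total([3, 28])
total([3, 28]) = 3 + total([28])
total([28]) = 28 + total([])
total([]) = 0  (base case)
Total: 44 + 49 + 49 + 4 + 3 + 28 + 0 = 177

177


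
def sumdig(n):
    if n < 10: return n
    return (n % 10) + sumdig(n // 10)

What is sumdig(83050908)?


sumdig(83050908) = 8 + sumdig(8305090)
sumdig(8305090) = 0 + sumdig(830509)
sumdig(830509) = 9 + sumdig(83050)
sumdig(83050) = 0 + sumdig(8305)
sumdig(8305) = 5 + sumdig(830)
sumdig(830) = 0 + sumdig(83)
sumdig(83) = 3 + sumdig(8)
sumdig(8) = 8  (base case)
Total: 8 + 0 + 9 + 0 + 5 + 0 + 3 + 8 = 33

33


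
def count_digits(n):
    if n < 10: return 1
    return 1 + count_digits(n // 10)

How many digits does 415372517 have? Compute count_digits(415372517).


count_digits(415372517) = 1 + count_digits(41537251)
count_digits(41537251) = 1 + count_digits(4153725)
count_digits(4153725) = 1 + count_digits(415372)
count_digits(415372) = 1 + count_digits(41537)
count_digits(41537) = 1 + count_digits(4153)
count_digits(4153) = 1 + count_digits(415)
count_digits(415) = 1 + count_digits(41)
count_digits(41) = 1 + count_digits(4)
count_digits(4) = 1  (base case: 4 < 10)
Unwinding: 1 + 1 + 1 + 1 + 1 + 1 + 1 + 1 + 1 = 9

9


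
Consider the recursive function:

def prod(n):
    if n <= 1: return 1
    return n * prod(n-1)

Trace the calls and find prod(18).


prod(18)
= 18 * prod(17)
= 18 * 17 * prod(16)
= 18 * 17 * 16 * prod(15)
= 18 * 17 * 16 * 15 * prod(14)
= 18 * 17 * 16 * 15 * 14 * prod(13)
= 18 * 17 * 16 * 15 * 14 * 13 * prod(12)
= 18 * 17 * 16 * 15 * 14 * 13 * 12 * prod(11)
= 18 * 17 * 16 * 15 * 14 * 13 * 12 * 11 * prod(10)
= 18 * 17 * 16 * 15 * 14 * 13 * 12 * 11 * 10 * prod(9)
= 18 * 17 * 16 * 15 * 14 * 13 * 12 * 11 * 10 * 9 * prod(8)
= 18 * 17 * 16 * 15 * 14 * 13 * 12 * 11 * 10 * 9 * 8 * prod(7)
= 18 * 17 * 16 * 15 * 14 * 13 * 12 * 11 * 10 * 9 * 8 * 7 * prod(6)
= 18 * 17 * 16 * 15 * 14 * 13 * 12 * 11 * 10 * 9 * 8 * 7 * 6 * prod(5)
= 18 * 17 * 16 * 15 * 14 * 13 * 12 * 11 * 10 * 9 * 8 * 7 * 6 * 5 * prod(4)
= 18 * 17 * 16 * 15 * 14 * 13 * 12 * 11 * 10 * 9 * 8 * 7 * 6 * 5 * 4 * prod(3)
= 18 * 17 * 16 * 15 * 14 * 13 * 12 * 11 * 10 * 9 * 8 * 7 * 6 * 5 * 4 * 3 * prod(2)
= 18 * 17 * 16 * 15 * 14 * 13 * 12 * 11 * 10 * 9 * 8 * 7 * 6 * 5 * 4 * 3 * 2 * prod(1)
= 18 * 17 * 16 * 15 * 14 * 13 * 12 * 11 * 10 * 9 * 8 * 7 * 6 * 5 * 4 * 3 * 2 * 1
= 6402373705728000

6402373705728000


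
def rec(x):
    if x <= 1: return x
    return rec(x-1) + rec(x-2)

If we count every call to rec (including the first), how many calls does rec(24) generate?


Let C(n) = total calls for rec(n)
C(0) = 1, C(1) = 1
C(2) = 1 + C(1) + C(0) = 1 + 1 + 1 = 3
C(3) = 1 + C(2) + C(1) = 1 + 3 + 1 = 5
C(4) = 1 + C(3) + C(2) = 1 + 5 + 3 = 9
C(5) = 1 + C(4) + C(3) = 1 + 9 + 5 = 15
C(6) = 1 + C(5) + C(4) = 1 + 15 + 9 = 25
C(7) = 1 + C(6) + C(5) = 1 + 25 + 15 = 41
C(8) = 1 + C(7) + C(6) = 1 + 41 + 25 = 67
C(9) = 1 + C(8) + C(7) = 1 + 67 + 41 = 109
C(10) = 1 + C(9) + C(8) = 1 + 109 + 67 = 177
C(11) = 1 + C(10) + C(9) = 1 + 177 + 109 = 287
C(12) = 1 + C(11) + C(10) = 1 + 287 + 177 = 465
C(13) = 1 + C(12) + C(11) = 1 + 465 + 287 = 753
C(14) = 1 + C(13) + C(12) = 1 + 753 + 465 = 1219
C(15) = 1 + C(14) + C(13) = 1 + 1219 + 753 = 1973
C(16) = 1 + C(15) + C(14) = 1 + 1973 + 1219 = 3193
C(17) = 1 + C(16) + C(15) = 1 + 3193 + 1973 = 5167
C(18) = 1 + C(17) + C(16) = 1 + 5167 + 3193 = 8361
C(19) = 1 + C(18) + C(17) = 1 + 8361 + 5167 = 13529
C(20) = 1 + C(19) + C(18) = 1 + 13529 + 8361 = 21891
C(21) = 1 + C(20) + C(19) = 1 + 21891 + 13529 = 35421
C(22) = 1 + C(21) + C(20) = 1 + 35421 + 21891 = 57313
C(23) = 1 + C(22) + C(21) = 1 + 57313 + 35421 = 92735
C(24) = 1 + C(23) + C(22) = 1 + 92735 + 57313 = 150049

150049


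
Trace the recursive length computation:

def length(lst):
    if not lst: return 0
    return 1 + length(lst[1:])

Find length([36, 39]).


length([36, 39]) = 1 + length([39])
length([39]) = 1 + length([])
length([]) = 0  (base case)
Unwinding: 1 + 1 + 0 = 2

2


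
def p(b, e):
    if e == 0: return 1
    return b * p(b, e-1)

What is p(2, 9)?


p(2, 9)
= 2 * p(2, 8)
= 2 * 2 * p(2, 7)
= 2 * 2 * 2 * p(2, 6)
= 2 * 2 * 2 * 2 * p(2, 5)
= 2 * 2 * 2 * 2 * 2 * p(2, 4)
= 2 * 2 * 2 * 2 * 2 * 2 * p(2, 3)
= 2 * 2 * 2 * 2 * 2 * 2 * 2 * p(2, 2)
= 2 * 2 * 2 * 2 * 2 * 2 * 2 * 2 * p(2, 1)
= 2 * 2 * 2 * 2 * 2 * 2 * 2 * 2 * 2 * p(2, 0)
= 2 * 2 * 2 * 2 * 2 * 2 * 2 * 2 * 2 * 1
= 512

512


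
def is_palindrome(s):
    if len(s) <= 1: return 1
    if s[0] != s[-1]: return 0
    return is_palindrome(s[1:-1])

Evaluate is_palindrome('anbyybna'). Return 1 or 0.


is_palindrome('anbyybna'): s[0]='a' == s[-1]='a' -> check is_palindrome('nbyybn')
is_palindrome('nbyybn'): s[0]='n' == s[-1]='n' -> check is_palindrome('byyb')
is_palindrome('byyb'): s[0]='b' == s[-1]='b' -> check is_palindrome('yy')
is_palindrome('yy'): s[0]='y' == s[-1]='y' -> check is_palindrome('')
is_palindrome(''): len <= 1 -> return 1  (base case)
Result: 1 (palindrome)

1


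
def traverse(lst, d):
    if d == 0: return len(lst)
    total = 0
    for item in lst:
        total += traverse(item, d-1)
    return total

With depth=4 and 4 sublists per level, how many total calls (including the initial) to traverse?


At depth 0 (root): 1 call
At depth 1: each of 1 parents calls traverse on 4 children = 4 calls
At depth 2: each of 4 parents calls traverse on 4 children = 16 calls
At depth 3: each of 16 parents calls traverse on 4 children = 64 calls
At depth 4: each of 64 parents calls traverse on 4 children = 256 calls
Total: 1 + 4 + 16 + 64 + 256 = 341

341


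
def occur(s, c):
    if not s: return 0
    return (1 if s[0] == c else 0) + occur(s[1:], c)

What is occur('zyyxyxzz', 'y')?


s[0]='z' != 'y' -> 0
s[0]='y' == 'y' -> 1
s[0]='y' == 'y' -> 1
s[0]='x' != 'y' -> 0
s[0]='y' == 'y' -> 1
s[0]='x' != 'y' -> 0
s[0]='z' != 'y' -> 0
s[0]='z' != 'y' -> 0
Sum: 0 + 1 + 1 + 0 + 1 + 0 + 0 + 0 = 3

3


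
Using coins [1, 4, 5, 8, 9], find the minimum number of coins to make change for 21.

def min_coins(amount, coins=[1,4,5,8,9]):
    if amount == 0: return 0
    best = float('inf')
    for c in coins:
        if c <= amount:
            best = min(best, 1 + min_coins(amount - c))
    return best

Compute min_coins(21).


Building up with DP:
min_coins(0) = 0
min_coins(1) = min(1+min_coins(0)=1+0=1) = 1
min_coins(2) = min(1+min_coins(1)=1+1=2) = 2
min_coins(3) = min(1+min_coins(2)=1+2=3) = 3
min_coins(4) = min(1+min_coins(3)=1+3=4, 1+min_coins(0)=1+0=1) = 1
min_coins(5) = min(1+min_coins(4)=1+1=2, 1+min_coins(1)=1+1=2, 1+min_coins(0)=1+0=1) = 1
min_coins(6) = min(1+min_coins(5)=1+1=2, 1+min_coins(2)=1+2=3, 1+min_coins(1)=1+1=2) = 2
min_coins(7) = min(1+min_coins(6)=1+2=3, 1+min_coins(3)=1+3=4, 1+min_coins(2)=1+2=3) = 3
min_coins(8) = min(1+min_coins(7)=1+3=4, 1+min_coins(4)=1+1=2, 1+min_coins(3)=1+3=4, 1+min_coins(0)=1+0=1) = 1
min_coins(9) = min(1+min_coins(8)=1+1=2, 1+min_coins(5)=1+1=2, 1+min_coins(4)=1+1=2, 1+min_coins(1)=1+1=2, 1+min_coins(0)=1+0=1) = 1
min_coins(10) = min(1+min_coins(9)=1+1=2, 1+min_coins(6)=1+2=3, 1+min_coins(5)=1+1=2, 1+min_coins(2)=1+2=3, 1+min_coins(1)=1+1=2) = 2
min_coins(11) = min(1+min_coins(10)=1+2=3, 1+min_coins(7)=1+3=4, 1+min_coins(6)=1+2=3, 1+min_coins(3)=1+3=4, 1+min_coins(2)=1+2=3) = 3
min_coins(12) = min(1+min_coins(11)=1+3=4, 1+min_coins(8)=1+1=2, 1+min_coins(7)=1+3=4, 1+min_coins(4)=1+1=2, 1+min_coins(3)=1+3=4) = 2
min_coins(13) = min(1+min_coins(12)=1+2=3, 1+min_coins(9)=1+1=2, 1+min_coins(8)=1+1=2, 1+min_coins(5)=1+1=2, 1+min_coins(4)=1+1=2) = 2
min_coins(14) = min(1+min_coins(13)=1+2=3, 1+min_coins(10)=1+2=3, 1+min_coins(9)=1+1=2, 1+min_coins(6)=1+2=3, 1+min_coins(5)=1+1=2) = 2
min_coins(15) = min(1+min_coins(14)=1+2=3, 1+min_coins(11)=1+3=4, 1+min_coins(10)=1+2=3, 1+min_coins(7)=1+3=4, 1+min_coins(6)=1+2=3) = 3
min_coins(16) = min(1+min_coins(15)=1+3=4, 1+min_coins(12)=1+2=3, 1+min_coins(11)=1+3=4, 1+min_coins(8)=1+1=2, 1+min_coins(7)=1+3=4) = 2
min_coins(17) = min(1+min_coins(16)=1+2=3, 1+min_coins(13)=1+2=3, 1+min_coins(12)=1+2=3, 1+min_coins(9)=1+1=2, 1+min_coins(8)=1+1=2) = 2
min_coins(18) = min(1+min_coins(17)=1+2=3, 1+min_coins(14)=1+2=3, 1+min_coins(13)=1+2=3, 1+min_coins(10)=1+2=3, 1+min_coins(9)=1+1=2) = 2
min_coins(19) = min(1+min_coins(18)=1+2=3, 1+min_coins(15)=1+3=4, 1+min_coins(14)=1+2=3, 1+min_coins(11)=1+3=4, 1+min_coins(10)=1+2=3) = 3
min_coins(20) = min(1+min_coins(19)=1+3=4, 1+min_coins(16)=1+2=3, 1+min_coins(15)=1+3=4, 1+min_coins(12)=1+2=3, 1+min_coins(11)=1+3=4) = 3
min_coins(21) = min(1+min_coins(20)=1+3=4, 1+min_coins(17)=1+2=3, 1+min_coins(16)=1+2=3, 1+min_coins(13)=1+2=3, 1+min_coins(12)=1+2=3) = 3

3


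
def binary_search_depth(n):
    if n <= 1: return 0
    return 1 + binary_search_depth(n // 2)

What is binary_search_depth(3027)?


3027 / 2 = 1513
1513 / 2 = 756
756 / 2 = 378
378 / 2 = 189
189 / 2 = 94
94 / 2 = 47
47 / 2 = 23
23 / 2 = 11
11 / 2 = 5
5 / 2 = 2
2 / 2 = 1
Reached 1 after 11 halvings

11


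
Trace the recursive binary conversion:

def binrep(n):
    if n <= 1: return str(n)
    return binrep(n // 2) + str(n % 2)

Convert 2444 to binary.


binrep(2444) = binrep(1222) + '0'
binrep(1222) = binrep(611) + '0'
binrep(611) = binrep(305) + '1'
binrep(305) = binrep(152) + '1'
binrep(152) = binrep(76) + '0'
binrep(76) = binrep(38) + '0'
binrep(38) = binrep(19) + '0'
binrep(19) = binrep(9) + '1'
binrep(9) = binrep(4) + '1'
binrep(4) = binrep(2) + '0'
binrep(2) = binrep(1) + '0'
binrep(1) = '1'  (base case)
Concatenating: '1' + '0' + '0' + '1' + '1' + '0' + '0' + '0' + '1' + '1' + '0' + '0' = '100110001100'

100110001100


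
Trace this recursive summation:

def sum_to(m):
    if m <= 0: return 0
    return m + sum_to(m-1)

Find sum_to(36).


sum_to(36)
= 36 + 35 + 34 + 33 + 32 + 31 + 30 + 29 + 28 + 27 + 26 + 25 + 24 + 23 + 22 + 21 + 20 + 19 + 18 + 17 + 16 + 15 + 14 + 13 + 12 + 11 + 10 + 9 + 8 + 7 + 6 + 5 + 4 + 3 + 2 + 1 + sum_to(0)
= 36 + 35 + 34 + 33 + 32 + 31 + 30 + 29 + 28 + 27 + 26 + 25 + 24 + 23 + 22 + 21 + 20 + 19 + 18 + 17 + 16 + 15 + 14 + 13 + 12 + 11 + 10 + 9 + 8 + 7 + 6 + 5 + 4 + 3 + 2 + 1 + 0
= 666

666


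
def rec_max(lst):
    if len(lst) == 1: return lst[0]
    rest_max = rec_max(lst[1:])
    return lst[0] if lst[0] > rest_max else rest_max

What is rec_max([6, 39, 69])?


rec_max([6, 39, 69]): compare 6 with rec_max([39, 69])
rec_max([39, 69]): compare 39 with rec_max([69])
rec_max([69]) = 69  (base case)
Compare 39 with 69 -> 69
Compare 6 with 69 -> 69

69


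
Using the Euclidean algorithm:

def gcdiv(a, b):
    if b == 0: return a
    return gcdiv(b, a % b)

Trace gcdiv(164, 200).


gcdiv(164, 200) = gcdiv(200, 164)
gcdiv(200, 164) = gcdiv(164, 36)
gcdiv(164, 36) = gcdiv(36, 20)
gcdiv(36, 20) = gcdiv(20, 16)
gcdiv(20, 16) = gcdiv(16, 4)
gcdiv(16, 4) = gcdiv(4, 0)
gcdiv(4, 0) = 4  (base case)

4


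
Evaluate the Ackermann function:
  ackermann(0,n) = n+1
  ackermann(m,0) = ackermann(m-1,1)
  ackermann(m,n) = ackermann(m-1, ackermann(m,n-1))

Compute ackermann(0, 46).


ackermann(0, 46) = 47
Result: ackermann(0, 46) = 47

47


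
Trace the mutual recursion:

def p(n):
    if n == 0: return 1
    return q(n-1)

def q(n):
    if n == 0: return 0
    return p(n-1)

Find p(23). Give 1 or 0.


p(23) = q(22)
q(22) = p(21)
p(21) = q(20)
q(20) = p(19)
p(19) = q(18)
q(18) = p(17)
p(17) = q(16)
q(16) = p(15)
p(15) = q(14)
q(14) = p(13)
p(13) = q(12)
q(12) = p(11)
p(11) = q(10)
q(10) = p(9)
p(9) = q(8)
q(8) = p(7)
p(7) = q(6)
q(6) = p(5)
p(5) = q(4)
q(4) = p(3)
p(3) = q(2)
q(2) = p(1)
p(1) = q(0)
q(0) = 0  (base case)
Result: 0

0


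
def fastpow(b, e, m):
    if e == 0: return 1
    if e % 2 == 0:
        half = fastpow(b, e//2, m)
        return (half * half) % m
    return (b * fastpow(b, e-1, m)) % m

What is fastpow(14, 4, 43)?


fastpow(14, 4, 43): e is even, compute fastpow(14, 2, 43)
  fastpow(14, 2, 43): e is even, compute fastpow(14, 1, 43)
    fastpow(14, 1, 43): e is odd, compute fastpow(14, 0, 43)
      fastpow(14, 0, 43) = 1
    (14 * 1) % 43 = 14
  half=14, (14*14) % 43 = 24
half=24, (24*24) % 43 = 17

17


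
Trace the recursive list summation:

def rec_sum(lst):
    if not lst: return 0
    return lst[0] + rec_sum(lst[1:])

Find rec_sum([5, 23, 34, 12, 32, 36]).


rec_sum([5, 23, 34, 12, 32, 36]) = 5 + rec_sum([23, 34, 12, 32, 36])
rec_sum([23, 34, 12, 32, 36]) = 23 + rec_sum([34, 12, 32, 36])
rec_sum([34, 12, 32, 36]) = 34 + rec_sum([12, 32, 36])
rec_sum([12, 32, 36]) = 12 + rec_sum([32, 36])
rec_sum([32, 36]) = 32 + rec_sum([36])
rec_sum([36]) = 36 + rec_sum([])
rec_sum([]) = 0  (base case)
Total: 5 + 23 + 34 + 12 + 32 + 36 + 0 = 142

142


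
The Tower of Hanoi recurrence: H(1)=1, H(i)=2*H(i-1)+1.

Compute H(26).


H(26) = 2 * H(25) + 1
H(25) = 2 * H(24) + 1
H(24) = 2 * H(23) + 1
H(23) = 2 * H(22) + 1
H(22) = 2 * H(21) + 1
H(21) = 2 * H(20) + 1
H(20) = 2 * H(19) + 1
H(19) = 2 * H(18) + 1
H(18) = 2 * H(17) + 1
H(17) = 2 * H(16) + 1
H(16) = 2 * H(15) + 1
H(15) = 2 * H(14) + 1
H(14) = 2 * H(13) + 1
H(13) = 2 * H(12) + 1
H(12) = 2 * H(11) + 1
H(11) = 2 * H(10) + 1
H(10) = 2 * H(9) + 1
H(9) = 2 * H(8) + 1
H(8) = 2 * H(7) + 1
H(7) = 2 * H(6) + 1
H(6) = 2 * H(5) + 1
H(5) = 2 * H(4) + 1
H(4) = 2 * H(3) + 1
H(3) = 2 * H(2) + 1
H(2) = 2 * H(1) + 1
H(1) = 1  (base case)
H(2) = 2 * 1 + 1 = 3
H(3) = 2 * 3 + 1 = 7
H(4) = 2 * 7 + 1 = 15
H(5) = 2 * 15 + 1 = 31
H(6) = 2 * 31 + 1 = 63
H(7) = 2 * 63 + 1 = 127
H(8) = 2 * 127 + 1 = 255
H(9) = 2 * 255 + 1 = 511
H(10) = 2 * 511 + 1 = 1023
H(11) = 2 * 1023 + 1 = 2047
H(12) = 2 * 2047 + 1 = 4095
H(13) = 2 * 4095 + 1 = 8191
H(14) = 2 * 8191 + 1 = 16383
H(15) = 2 * 16383 + 1 = 32767
H(16) = 2 * 32767 + 1 = 65535
H(17) = 2 * 65535 + 1 = 131071
H(18) = 2 * 131071 + 1 = 262143
H(19) = 2 * 262143 + 1 = 524287
H(20) = 2 * 524287 + 1 = 1048575
H(21) = 2 * 1048575 + 1 = 2097151
H(22) = 2 * 2097151 + 1 = 4194303
H(23) = 2 * 4194303 + 1 = 8388607
H(24) = 2 * 8388607 + 1 = 16777215
H(25) = 2 * 16777215 + 1 = 33554431
H(26) = 2 * 33554431 + 1 = 67108863

67108863


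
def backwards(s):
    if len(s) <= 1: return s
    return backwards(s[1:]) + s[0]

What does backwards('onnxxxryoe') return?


backwards('onnxxxryoe') = backwards('nnxxxryoe') + 'o'
backwards('nnxxxryoe') = backwards('nxxxryoe') + 'n'
backwards('nxxxryoe') = backwards('xxxryoe') + 'n'
backwards('xxxryoe') = backwards('xxryoe') + 'x'
backwards('xxryoe') = backwards('xryoe') + 'x'
backwards('xryoe') = backwards('ryoe') + 'x'
backwards('ryoe') = backwards('yoe') + 'r'
backwards('yoe') = backwards('oe') + 'y'
backwards('oe') = backwards('e') + 'o'
backwards('e') = 'e'  (base case)
Concatenating: 'e' + 'o' + 'y' + 'r' + 'x' + 'x' + 'x' + 'n' + 'n' + 'o' = 'eoyrxxxnno'

eoyrxxxnno


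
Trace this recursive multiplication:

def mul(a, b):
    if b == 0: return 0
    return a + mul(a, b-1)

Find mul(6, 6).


mul(6, 6) = 6 + mul(6, 5)
mul(6, 5) = 6 + mul(6, 4)
mul(6, 4) = 6 + mul(6, 3)
mul(6, 3) = 6 + mul(6, 2)
mul(6, 2) = 6 + mul(6, 1)
mul(6, 1) = 6 + mul(6, 0)
mul(6, 0) = 0  (base case)
Total: 6 + 6 + 6 + 6 + 6 + 6 + 0 = 36

36


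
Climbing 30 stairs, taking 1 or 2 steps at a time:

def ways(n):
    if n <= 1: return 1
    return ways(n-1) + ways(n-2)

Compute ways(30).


Building up from base cases:
ways(0) = 1
ways(1) = 1
ways(2) = ways(1) + ways(0) = 1 + 1 = 2
ways(3) = ways(2) + ways(1) = 2 + 1 = 3
ways(4) = ways(3) + ways(2) = 3 + 2 = 5
ways(5) = ways(4) + ways(3) = 5 + 3 = 8
ways(6) = ways(5) + ways(4) = 8 + 5 = 13
ways(7) = ways(6) + ways(5) = 13 + 8 = 21
ways(8) = ways(7) + ways(6) = 21 + 13 = 34
ways(9) = ways(8) + ways(7) = 34 + 21 = 55
ways(10) = ways(9) + ways(8) = 55 + 34 = 89
ways(11) = ways(10) + ways(9) = 89 + 55 = 144
ways(12) = ways(11) + ways(10) = 144 + 89 = 233
ways(13) = ways(12) + ways(11) = 233 + 144 = 377
ways(14) = ways(13) + ways(12) = 377 + 233 = 610
ways(15) = ways(14) + ways(13) = 610 + 377 = 987
ways(16) = ways(15) + ways(14) = 987 + 610 = 1597
ways(17) = ways(16) + ways(15) = 1597 + 987 = 2584
ways(18) = ways(17) + ways(16) = 2584 + 1597 = 4181
ways(19) = ways(18) + ways(17) = 4181 + 2584 = 6765
ways(20) = ways(19) + ways(18) = 6765 + 4181 = 10946
ways(21) = ways(20) + ways(19) = 10946 + 6765 = 17711
ways(22) = ways(21) + ways(20) = 17711 + 10946 = 28657
ways(23) = ways(22) + ways(21) = 28657 + 17711 = 46368
ways(24) = ways(23) + ways(22) = 46368 + 28657 = 75025
ways(25) = ways(24) + ways(23) = 75025 + 46368 = 121393
ways(26) = ways(25) + ways(24) = 121393 + 75025 = 196418
ways(27) = ways(26) + ways(25) = 196418 + 121393 = 317811
ways(28) = ways(27) + ways(26) = 317811 + 196418 = 514229
ways(29) = ways(28) + ways(27) = 514229 + 317811 = 832040
ways(30) = ways(29) + ways(28) = 832040 + 514229 = 1346269

1346269
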